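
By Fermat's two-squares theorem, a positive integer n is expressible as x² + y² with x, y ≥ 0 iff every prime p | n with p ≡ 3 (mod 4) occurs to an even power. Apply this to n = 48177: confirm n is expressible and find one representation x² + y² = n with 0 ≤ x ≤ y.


Step 1: Factor n = 48177 = 3^2 · 53 · 101.
Step 2: Check the mod-4 condition on each prime factor: 3 ≡ 3 (mod 4), exponent 2 (must be even); 53 ≡ 1 (mod 4), exponent 1; 101 ≡ 1 (mod 4), exponent 1.
All primes ≡ 3 (mod 4) appear to even exponent (or don't appear), so by the two-squares theorem n IS expressible as a sum of two squares.
Step 3: Build a representation. Group n = k² · m with k = 3 and m = 53 · 101 = 5353 (a product of primes ≡ 1 (mod 4)); a representation of m scales to one of n via (k·x)² + (k·y)² = k²(x² + y²). Each prime p ≡ 1 (mod 4) is itself a sum of two squares; find a² by testing p − a² for a perfect square:
  53: 53 − 1² = 52, 53 − 2² = 49 = 7² ⇒ 53 = 2² + 7².
  101: 101 − 1² = 100 = 10² ⇒ 101 = 1² + 10².
  Combine using the Brahmagupta–Fibonacci identity (a² + b²)(c² + d²) = (ac − bd)² + (ad + bc)² = (ac + bd)² + (ad − bc)²:
  53 · 101 = 5353: from (2² + 7²)(1² + 10²), take (2·1 − 7·10, 2·10 + 7·1) = (2 − 70, 20 + 7) = (-68, 27); dropping signs (only squares matter) gives (68, 27); check 68² + 27² = 4624 + 729 = 5353 ✓.
  Scale by k = 3: (3·68, 3·27) = (204, 81).
Step 4: Order so x ≤ y and verify: 81² + 204² = 6561 + 41616 = 48177 = n. ✓

n = 48177 = 81² + 204² (one valid representation with x ≤ y).


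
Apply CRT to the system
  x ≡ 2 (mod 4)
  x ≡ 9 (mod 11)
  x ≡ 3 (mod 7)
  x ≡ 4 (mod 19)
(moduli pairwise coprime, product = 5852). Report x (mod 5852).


Product of moduli M = 4 · 11 · 7 · 19 = 5852.
Merge one congruence at a time:
  Start: x ≡ 2 (mod 4).
  Combine with x ≡ 9 (mod 11); new modulus lcm = 44.
    Write x = 2 + 4·t and substitute into x ≡ 9 (mod 11): 4·t ≡ 9 − 2 = 7 (mod 11).
    The inverse of 4 mod 11 is 3 (since 4·3 = 12 = 1·11 + 1), so t ≡ 3·7 = 21 ≡ 10 (mod 11).
    Then x = 2 + 4·10 = 42, valid modulo lcm(4, 11) = 44: x ≡ 42 (mod 44).
  Combine with x ≡ 3 (mod 7); new modulus lcm = 308.
    Write x = 42 + 44·t and substitute into x ≡ 3 (mod 7): 44·t ≡ 3 − 42 = -39 (mod 7).
    Reduce coefficients mod 7: 2·t ≡ 3 (mod 7).
    The inverse of 2 mod 7 is 4 (since 2·4 = 8 = 1·7 + 1), so t ≡ 4·3 = 12 ≡ 5 (mod 7).
    Then x = 42 + 44·5 = 262, valid modulo lcm(44, 7) = 308: x ≡ 262 (mod 308).
  Combine with x ≡ 4 (mod 19); new modulus lcm = 5852.
    Write x = 262 + 308·t and substitute into x ≡ 4 (mod 19): 308·t ≡ 4 − 262 = -258 (mod 19).
    Reduce coefficients mod 19: 4·t ≡ 8 (mod 19).
    The inverse of 4 mod 19 is 5 (since 4·5 = 20 = 1·19 + 1), so t ≡ 5·8 = 40 ≡ 2 (mod 19).
    Then x = 262 + 308·2 = 878, valid modulo lcm(308, 19) = 5852: x ≡ 878 (mod 5852).
Verify against each original: 878 mod 4 = 2, 878 mod 11 = 9, 878 mod 7 = 3, 878 mod 19 = 4.

x ≡ 878 (mod 5852).


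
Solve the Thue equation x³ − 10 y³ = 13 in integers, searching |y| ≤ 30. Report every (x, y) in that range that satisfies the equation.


The equation is x³ - 10y³ = 13. For fixed y, x³ = 10·y³ + 13, so a solution requires the RHS to be a perfect cube.
Strategy: iterate y from -30 to 30, compute RHS = 10·y³ + 13, and check whether it is a (positive or negative) perfect cube.
Check small values of y:
  y = 0: RHS = 13 is not a perfect cube.
  y = 1: RHS = 23 is not a perfect cube.
  y = -1: RHS = 3 is not a perfect cube.
  y = 2: RHS = 93 is not a perfect cube.
  y = -2: RHS = -67 is not a perfect cube.
  y = 3: RHS = 283 is not a perfect cube.
  y = -3: RHS = -257 is not a perfect cube.
Continuing the search up to |y| = 30 finds no solutions either.
No (x, y) in the scanned range satisfies the equation.

No integer solutions with |y| ≤ 30.


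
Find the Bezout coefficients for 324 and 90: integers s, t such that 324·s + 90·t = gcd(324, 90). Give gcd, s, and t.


Euclidean algorithm on (324, 90) — divide until remainder is 0:
  324 = 3 · 90 + 54
  90 = 1 · 54 + 36
  54 = 1 · 36 + 18
  36 = 2 · 18 + 0
gcd(324, 90) = 18.
Track Bezout coefficients alongside the remainders: start with r₀ = 324 = a·1 + b·0 (s = 1, t = 0) and r₁ = 90 = a·0 + b·1 (s = 0, t = 1); each new remainder r_{k+1} = r_{k-1} − q_k·r_k inherits s_{k+1} = s_{k-1} − q_k·s_k, t_{k+1} = t_{k-1} − q_k·t_k, so r_k = a·s_k + b·t_k at every step:
  q = 3: r = 54, s = 1 − 3·0 = 1, t = 0 − 3·1 = -3  (check: 324·1 + 90·(-3) = 54)
  q = 1: r = 36, s = 0 − 1·1 = -1, t = 1 − 1·(-3) = 4  (check: 324·(-1) + 90·4 = 36)
  q = 1: r = 18, s = 1 − 1·(-1) = 2, t = -3 − 1·4 = -7  (check: 324·2 + 90·(-7) = 18)
The row with r = 18 (the gcd) gives the Bezout coefficients s = 2, t = -7.
Result: 324 · (2) + 90 · (-7) = 18.

gcd(324, 90) = 18; s = 2, t = -7 (check: 324·2 + 90·(-7) = 18).


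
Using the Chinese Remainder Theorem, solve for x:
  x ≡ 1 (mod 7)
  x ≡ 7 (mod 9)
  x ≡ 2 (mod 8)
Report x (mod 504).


Moduli 7, 9, 8 are pairwise coprime; by CRT there is a unique solution modulo M = 7 · 9 · 8 = 504.
Solve pairwise, accumulating the modulus:
  Start with x ≡ 1 (mod 7).
  Combine with x ≡ 7 (mod 9): since gcd(7, 9) = 1, we get a unique residue mod 63.
    Write x = 1 + 7·t and substitute into x ≡ 7 (mod 9): 7·t ≡ 7 − 1 = 6 (mod 9).
    The inverse of 7 mod 9 is 4 (since 7·4 = 28 = 3·9 + 1), so t ≡ 4·6 = 24 ≡ 6 (mod 9).
    Then x = 1 + 7·6 = 43, valid modulo lcm(7, 9) = 63: x ≡ 43 (mod 63).
  Combine with x ≡ 2 (mod 8): since gcd(63, 8) = 1, we get a unique residue mod 504.
    Write x = 43 + 63·t and substitute into x ≡ 2 (mod 8): 63·t ≡ 2 − 43 = -41 (mod 8).
    Reduce coefficients mod 8: 7·t ≡ 7 (mod 8).
    The inverse of 7 mod 8 is 7 (since 7·7 = 49 = 6·8 + 1), so t ≡ 7·7 = 49 ≡ 1 (mod 8).
    Then x = 43 + 63·1 = 106, valid modulo lcm(63, 8) = 504: x ≡ 106 (mod 504).
Verify: 106 mod 7 = 1 ✓, 106 mod 9 = 7 ✓, 106 mod 8 = 2 ✓.

x ≡ 106 (mod 504).


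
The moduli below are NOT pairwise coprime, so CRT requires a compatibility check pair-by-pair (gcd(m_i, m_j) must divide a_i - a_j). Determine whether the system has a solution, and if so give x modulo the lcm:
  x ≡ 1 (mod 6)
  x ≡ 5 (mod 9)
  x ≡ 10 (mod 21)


Moduli 6, 9, 21 are not pairwise coprime, so CRT works modulo lcm(m_i) when all pairwise compatibility conditions hold.
Pairwise compatibility: gcd(m_i, m_j) must divide a_i - a_j for every pair.
Merge one congruence at a time:
  Start: x ≡ 1 (mod 6).
  Combine with x ≡ 5 (mod 9): gcd(6, 9) = 3, and 5 - 1 = 4 is NOT divisible by 3.
    ⇒ system is inconsistent (no integer solution).

No solution (the system is inconsistent).


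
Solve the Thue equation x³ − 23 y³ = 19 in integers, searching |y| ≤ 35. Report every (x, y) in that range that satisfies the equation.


The equation is x³ - 23y³ = 19. For fixed y, x³ = 23·y³ + 19, so a solution requires the RHS to be a perfect cube.
Strategy: iterate y from -35 to 35, compute RHS = 23·y³ + 19, and check whether it is a (positive or negative) perfect cube.
Check small values of y:
  y = 0: RHS = 19 is not a perfect cube.
  y = 1: RHS = 42 is not a perfect cube.
  y = -1: RHS = -4 is not a perfect cube.
  y = 2: RHS = 203 is not a perfect cube.
  y = -2: RHS = -165 is not a perfect cube.
  y = 3: RHS = 640 is not a perfect cube.
  y = -3: RHS = -602 is not a perfect cube.
Continuing the search up to |y| = 35 finds no solutions either.
No (x, y) in the scanned range satisfies the equation.

No integer solutions with |y| ≤ 35.


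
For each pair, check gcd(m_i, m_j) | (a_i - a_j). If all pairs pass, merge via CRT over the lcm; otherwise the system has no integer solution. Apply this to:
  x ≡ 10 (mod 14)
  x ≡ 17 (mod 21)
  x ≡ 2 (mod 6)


Moduli 14, 21, 6 are not pairwise coprime, so CRT works modulo lcm(m_i) when all pairwise compatibility conditions hold.
Pairwise compatibility: gcd(m_i, m_j) must divide a_i - a_j for every pair.
Merge one congruence at a time:
  Start: x ≡ 10 (mod 14).
  Combine with x ≡ 17 (mod 21): gcd(14, 21) = 7; 17 - 10 = 7, which IS divisible by 7, so compatible.
    Write x = 10 + 14·t and substitute into x ≡ 17 (mod 21): 14·t ≡ 17 − 10 = 7 (mod 21).
    Divide the congruence (and modulus) by g = 7: 2·t ≡ 1 (mod 3).
    The inverse of 2 mod 3 is 2 (since 2·2 = 4 = 1·3 + 1), so t ≡ 2·1 = 2 ≡ 2 (mod 3).
    Then x = 10 + 14·2 = 38, valid modulo lcm(14, 21) = 42: x ≡ 38 (mod 42).
  Combine with x ≡ 2 (mod 6): gcd(42, 6) = 6; 2 - 38 = -36, which IS divisible by 6, so compatible.
    Write x = 38 + 42·t and substitute into x ≡ 2 (mod 6): 42·t ≡ 2 − 38 = -36 (mod 6).
    Divide the congruence (and modulus) by g = 6: 7·t ≡ -6 (mod 1).
    Modulo 1 every t works; take t = 0.
    Then x = 38 + 42·0 = 38, valid modulo lcm(42, 6) = 42: x ≡ 38 (mod 42).
Verify: 38 mod 14 = 10, 38 mod 21 = 17, 38 mod 6 = 2.

x ≡ 38 (mod 42).


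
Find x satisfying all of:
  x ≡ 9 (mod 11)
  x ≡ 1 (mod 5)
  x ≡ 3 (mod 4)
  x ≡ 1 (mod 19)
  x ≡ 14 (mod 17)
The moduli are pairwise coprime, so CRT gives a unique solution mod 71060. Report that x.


Product of moduli M = 11 · 5 · 4 · 19 · 17 = 71060.
Merge one congruence at a time:
  Start: x ≡ 9 (mod 11).
  Combine with x ≡ 1 (mod 5); new modulus lcm = 55.
    Write x = 9 + 11·t and substitute into x ≡ 1 (mod 5): 11·t ≡ 1 − 9 = -8 (mod 5).
    Reduce coefficients mod 5: 1·t ≡ 2 (mod 5).
    So t ≡ 2 (mod 5).
    Then x = 9 + 11·2 = 31, valid modulo lcm(11, 5) = 55: x ≡ 31 (mod 55).
  Combine with x ≡ 3 (mod 4); new modulus lcm = 220.
    Write x = 31 + 55·t and substitute into x ≡ 3 (mod 4): 55·t ≡ 3 − 31 = -28 (mod 4).
    Reduce coefficients mod 4: 3·t ≡ 0 (mod 4).
    The inverse of 3 mod 4 is 3 (since 3·3 = 9 = 2·4 + 1), so t ≡ 3·0 = 0 ≡ 0 (mod 4).
    Then x = 31 + 55·0 = 31, valid modulo lcm(55, 4) = 220: x ≡ 31 (mod 220).
  Combine with x ≡ 1 (mod 19); new modulus lcm = 4180.
    Write x = 31 + 220·t and substitute into x ≡ 1 (mod 19): 220·t ≡ 1 − 31 = -30 (mod 19).
    Reduce coefficients mod 19: 11·t ≡ 8 (mod 19).
    The inverse of 11 mod 19 is 7 (since 11·7 = 77 = 4·19 + 1), so t ≡ 7·8 = 56 ≡ 18 (mod 19).
    Then x = 31 + 220·18 = 3991, valid modulo lcm(220, 19) = 4180: x ≡ 3991 (mod 4180).
  Combine with x ≡ 14 (mod 17); new modulus lcm = 71060.
    Write x = 3991 + 4180·t and substitute into x ≡ 14 (mod 17): 4180·t ≡ 14 − 3991 = -3977 (mod 17).
    Reduce coefficients mod 17: 15·t ≡ 1 (mod 17).
    The inverse of 15 mod 17 is 8 (since 15·8 = 120 = 7·17 + 1), so t ≡ 8·1 = 8 ≡ 8 (mod 17).
    Then x = 3991 + 4180·8 = 37431, valid modulo lcm(4180, 17) = 71060: x ≡ 37431 (mod 71060).
Verify against each original: 37431 mod 11 = 9, 37431 mod 5 = 1, 37431 mod 4 = 3, 37431 mod 19 = 1, 37431 mod 17 = 14.

x ≡ 37431 (mod 71060).


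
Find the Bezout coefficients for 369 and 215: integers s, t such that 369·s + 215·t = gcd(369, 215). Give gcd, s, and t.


Euclidean algorithm on (369, 215) — divide until remainder is 0:
  369 = 1 · 215 + 154
  215 = 1 · 154 + 61
  154 = 2 · 61 + 32
  61 = 1 · 32 + 29
  32 = 1 · 29 + 3
  29 = 9 · 3 + 2
  3 = 1 · 2 + 1
  2 = 2 · 1 + 0
gcd(369, 215) = 1.
Track Bezout coefficients alongside the remainders: start with r₀ = 369 = a·1 + b·0 (s = 1, t = 0) and r₁ = 215 = a·0 + b·1 (s = 0, t = 1); each new remainder r_{k+1} = r_{k-1} − q_k·r_k inherits s_{k+1} = s_{k-1} − q_k·s_k, t_{k+1} = t_{k-1} − q_k·t_k, so r_k = a·s_k + b·t_k at every step:
  q = 1: r = 154, s = 1 − 1·0 = 1, t = 0 − 1·1 = -1  (check: 369·1 + 215·(-1) = 154)
  q = 1: r = 61, s = 0 − 1·1 = -1, t = 1 − 1·(-1) = 2  (check: 369·(-1) + 215·2 = 61)
  q = 2: r = 32, s = 1 − 2·(-1) = 3, t = -1 − 2·2 = -5  (check: 369·3 + 215·(-5) = 32)
  q = 1: r = 29, s = -1 − 1·3 = -4, t = 2 − 1·(-5) = 7  (check: 369·(-4) + 215·7 = 29)
  q = 1: r = 3, s = 3 − 1·(-4) = 7, t = -5 − 1·7 = -12  (check: 369·7 + 215·(-12) = 3)
  q = 9: r = 2, s = -4 − 9·7 = -67, t = 7 − 9·(-12) = 115  (check: 369·(-67) + 215·115 = 2)
  q = 1: r = 1, s = 7 − 1·(-67) = 74, t = -12 − 1·115 = -127  (check: 369·74 + 215·(-127) = 1)
The row with r = 1 (the gcd) gives the Bezout coefficients s = 74, t = -127.
Result: 369 · (74) + 215 · (-127) = 1.

gcd(369, 215) = 1; s = 74, t = -127 (check: 369·74 + 215·(-127) = 1).


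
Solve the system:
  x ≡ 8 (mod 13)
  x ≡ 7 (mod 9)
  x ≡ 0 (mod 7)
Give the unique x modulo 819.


Moduli 13, 9, 7 are pairwise coprime; by CRT there is a unique solution modulo M = 13 · 9 · 7 = 819.
Solve pairwise, accumulating the modulus:
  Start with x ≡ 8 (mod 13).
  Combine with x ≡ 7 (mod 9): since gcd(13, 9) = 1, we get a unique residue mod 117.
    Write x = 8 + 13·t and substitute into x ≡ 7 (mod 9): 13·t ≡ 7 − 8 = -1 (mod 9).
    Reduce coefficients mod 9: 4·t ≡ 8 (mod 9).
    The inverse of 4 mod 9 is 7 (since 4·7 = 28 = 3·9 + 1), so t ≡ 7·8 = 56 ≡ 2 (mod 9).
    Then x = 8 + 13·2 = 34, valid modulo lcm(13, 9) = 117: x ≡ 34 (mod 117).
  Combine with x ≡ 0 (mod 7): since gcd(117, 7) = 1, we get a unique residue mod 819.
    Write x = 34 + 117·t and substitute into x ≡ 0 (mod 7): 117·t ≡ 0 − 34 = -34 (mod 7).
    Reduce coefficients mod 7: 5·t ≡ 1 (mod 7).
    The inverse of 5 mod 7 is 3 (since 5·3 = 15 = 2·7 + 1), so t ≡ 3·1 = 3 ≡ 3 (mod 7).
    Then x = 34 + 117·3 = 385, valid modulo lcm(117, 7) = 819: x ≡ 385 (mod 819).
Verify: 385 mod 13 = 8 ✓, 385 mod 9 = 7 ✓, 385 mod 7 = 0 ✓.

x ≡ 385 (mod 819).


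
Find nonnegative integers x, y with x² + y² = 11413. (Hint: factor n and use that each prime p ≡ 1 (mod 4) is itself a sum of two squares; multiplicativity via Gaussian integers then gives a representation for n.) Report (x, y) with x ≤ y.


Step 1: Factor n = 11413 = 101 · 113.
Step 2: Check the mod-4 condition on each prime factor: 101 ≡ 1 (mod 4), exponent 1; 113 ≡ 1 (mod 4), exponent 1.
All primes ≡ 3 (mod 4) appear to even exponent (or don't appear), so by the two-squares theorem n IS expressible as a sum of two squares.
Step 3: Build a representation. Here n = 101 · 113 is a product of primes ≡ 1 (mod 4). Each prime p ≡ 1 (mod 4) is itself a sum of two squares; find a² by testing p − a² for a perfect square:
  101: 101 − 1² = 100 = 10² ⇒ 101 = 1² + 10².
  113: 113 − 1² = 112, 113 − 2² = 109, 113 − 3² = 104, 113 − 4² = 97, 113 − 5² = 88, 113 − 6² = 77, 113 − 7² = 64 = 8² ⇒ 113 = 7² + 8².
  Combine using the Brahmagupta–Fibonacci identity (a² + b²)(c² + d²) = (ac − bd)² + (ad + bc)² = (ac + bd)² + (ad − bc)²:
  101 · 113 = 11413: from (1² + 10²)(7² + 8²), take (1·7 − 10·8, 1·8 + 10·7) = (7 − 80, 8 + 70) = (-73, 78); dropping signs (only squares matter) gives (73, 78); check 73² + 78² = 5329 + 6084 = 11413 ✓.
Step 4: Order so x ≤ y and verify: 73² + 78² = 5329 + 6084 = 11413 = n. ✓

n = 11413 = 73² + 78² (one valid representation with x ≤ y).


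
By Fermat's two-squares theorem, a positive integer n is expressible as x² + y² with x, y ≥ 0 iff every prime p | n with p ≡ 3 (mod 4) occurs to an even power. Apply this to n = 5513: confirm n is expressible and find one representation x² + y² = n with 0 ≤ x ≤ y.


Step 1: Factor n = 5513 = 37 · 149.
Step 2: Check the mod-4 condition on each prime factor: 37 ≡ 1 (mod 4), exponent 1; 149 ≡ 1 (mod 4), exponent 1.
All primes ≡ 3 (mod 4) appear to even exponent (or don't appear), so by the two-squares theorem n IS expressible as a sum of two squares.
Step 3: Build a representation. Here n = 37 · 149 is a product of primes ≡ 1 (mod 4). Each prime p ≡ 1 (mod 4) is itself a sum of two squares; find a² by testing p − a² for a perfect square:
  37: 37 − 1² = 36 = 6² ⇒ 37 = 1² + 6².
  149: 149 − 1² = 148, 149 − 2² = 145, 149 − 3² = 140, 149 − 4² = 133, 149 − 5² = 124, 149 − 6² = 113, 149 − 7² = 100 = 10² ⇒ 149 = 7² + 10².
  Combine using the Brahmagupta–Fibonacci identity (a² + b²)(c² + d²) = (ac − bd)² + (ad + bc)² = (ac + bd)² + (ad − bc)²:
  37 · 149 = 5513: from (1² + 6²)(7² + 10²), take (1·7 − 6·10, 1·10 + 6·7) = (7 − 60, 10 + 42) = (-53, 52); dropping signs (only squares matter) gives (53, 52); check 53² + 52² = 2809 + 2704 = 5513 ✓.
Step 4: Order so x ≤ y and verify: 52² + 53² = 2704 + 2809 = 5513 = n. ✓

n = 5513 = 52² + 53² (one valid representation with x ≤ y).


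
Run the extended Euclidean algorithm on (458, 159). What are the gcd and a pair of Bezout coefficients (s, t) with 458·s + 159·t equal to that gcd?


Euclidean algorithm on (458, 159) — divide until remainder is 0:
  458 = 2 · 159 + 140
  159 = 1 · 140 + 19
  140 = 7 · 19 + 7
  19 = 2 · 7 + 5
  7 = 1 · 5 + 2
  5 = 2 · 2 + 1
  2 = 2 · 1 + 0
gcd(458, 159) = 1.
Track Bezout coefficients alongside the remainders: start with r₀ = 458 = a·1 + b·0 (s = 1, t = 0) and r₁ = 159 = a·0 + b·1 (s = 0, t = 1); each new remainder r_{k+1} = r_{k-1} − q_k·r_k inherits s_{k+1} = s_{k-1} − q_k·s_k, t_{k+1} = t_{k-1} − q_k·t_k, so r_k = a·s_k + b·t_k at every step:
  q = 2: r = 140, s = 1 − 2·0 = 1, t = 0 − 2·1 = -2  (check: 458·1 + 159·(-2) = 140)
  q = 1: r = 19, s = 0 − 1·1 = -1, t = 1 − 1·(-2) = 3  (check: 458·(-1) + 159·3 = 19)
  q = 7: r = 7, s = 1 − 7·(-1) = 8, t = -2 − 7·3 = -23  (check: 458·8 + 159·(-23) = 7)
  q = 2: r = 5, s = -1 − 2·8 = -17, t = 3 − 2·(-23) = 49  (check: 458·(-17) + 159·49 = 5)
  q = 1: r = 2, s = 8 − 1·(-17) = 25, t = -23 − 1·49 = -72  (check: 458·25 + 159·(-72) = 2)
  q = 2: r = 1, s = -17 − 2·25 = -67, t = 49 − 2·(-72) = 193  (check: 458·(-67) + 159·193 = 1)
The row with r = 1 (the gcd) gives the Bezout coefficients s = -67, t = 193.
Result: 458 · (-67) + 159 · (193) = 1.

gcd(458, 159) = 1; s = -67, t = 193 (check: 458·(-67) + 159·193 = 1).


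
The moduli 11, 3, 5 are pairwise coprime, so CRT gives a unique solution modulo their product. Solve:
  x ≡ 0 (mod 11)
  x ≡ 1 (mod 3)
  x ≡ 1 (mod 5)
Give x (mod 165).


Moduli 11, 3, 5 are pairwise coprime; by CRT there is a unique solution modulo M = 11 · 3 · 5 = 165.
Solve pairwise, accumulating the modulus:
  Start with x ≡ 0 (mod 11).
  Combine with x ≡ 1 (mod 3): since gcd(11, 3) = 1, we get a unique residue mod 33.
    Write x = 0 + 11·t and substitute into x ≡ 1 (mod 3): 11·t ≡ 1 − 0 = 1 (mod 3).
    Reduce coefficients mod 3: 2·t ≡ 1 (mod 3).
    The inverse of 2 mod 3 is 2 (since 2·2 = 4 = 1·3 + 1), so t ≡ 2·1 = 2 ≡ 2 (mod 3).
    Then x = 0 + 11·2 = 22, valid modulo lcm(11, 3) = 33: x ≡ 22 (mod 33).
  Combine with x ≡ 1 (mod 5): since gcd(33, 5) = 1, we get a unique residue mod 165.
    Write x = 22 + 33·t and substitute into x ≡ 1 (mod 5): 33·t ≡ 1 − 22 = -21 (mod 5).
    Reduce coefficients mod 5: 3·t ≡ 4 (mod 5).
    The inverse of 3 mod 5 is 2 (since 3·2 = 6 = 1·5 + 1), so t ≡ 2·4 = 8 ≡ 3 (mod 5).
    Then x = 22 + 33·3 = 121, valid modulo lcm(33, 5) = 165: x ≡ 121 (mod 165).
Verify: 121 mod 11 = 0 ✓, 121 mod 3 = 1 ✓, 121 mod 5 = 1 ✓.

x ≡ 121 (mod 165).


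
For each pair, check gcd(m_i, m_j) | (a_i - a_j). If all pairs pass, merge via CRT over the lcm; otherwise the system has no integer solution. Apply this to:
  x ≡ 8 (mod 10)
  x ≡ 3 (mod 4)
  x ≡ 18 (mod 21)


Moduli 10, 4, 21 are not pairwise coprime, so CRT works modulo lcm(m_i) when all pairwise compatibility conditions hold.
Pairwise compatibility: gcd(m_i, m_j) must divide a_i - a_j for every pair.
Merge one congruence at a time:
  Start: x ≡ 8 (mod 10).
  Combine with x ≡ 3 (mod 4): gcd(10, 4) = 2, and 3 - 8 = -5 is NOT divisible by 2.
    ⇒ system is inconsistent (no integer solution).

No solution (the system is inconsistent).


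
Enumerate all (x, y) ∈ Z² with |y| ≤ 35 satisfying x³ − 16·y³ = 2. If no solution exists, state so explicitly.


The equation is x³ - 16y³ = 2. For fixed y, x³ = 16·y³ + 2, so a solution requires the RHS to be a perfect cube.
Strategy: iterate y from -35 to 35, compute RHS = 16·y³ + 2, and check whether it is a (positive or negative) perfect cube.
Check small values of y:
  y = 0: RHS = 2 is not a perfect cube.
  y = 1: RHS = 18 is not a perfect cube.
  y = -1: RHS = -14 is not a perfect cube.
  y = 2: RHS = 130 is not a perfect cube.
  y = -2: RHS = -126 is not a perfect cube.
  y = 3: RHS = 434 is not a perfect cube.
  y = -3: RHS = -430 is not a perfect cube.
Continuing the search up to |y| = 35 finds no solutions either.
No (x, y) in the scanned range satisfies the equation.

No integer solutions with |y| ≤ 35.


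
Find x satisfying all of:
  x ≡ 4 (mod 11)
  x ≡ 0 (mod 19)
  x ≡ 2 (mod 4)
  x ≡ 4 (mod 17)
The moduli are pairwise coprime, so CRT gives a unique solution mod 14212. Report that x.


Product of moduli M = 11 · 19 · 4 · 17 = 14212.
Merge one congruence at a time:
  Start: x ≡ 4 (mod 11).
  Combine with x ≡ 0 (mod 19); new modulus lcm = 209.
    Write x = 4 + 11·t and substitute into x ≡ 0 (mod 19): 11·t ≡ 0 − 4 = -4 (mod 19).
    Reduce coefficients mod 19: 11·t ≡ 15 (mod 19).
    The inverse of 11 mod 19 is 7 (since 11·7 = 77 = 4·19 + 1), so t ≡ 7·15 = 105 ≡ 10 (mod 19).
    Then x = 4 + 11·10 = 114, valid modulo lcm(11, 19) = 209: x ≡ 114 (mod 209).
  Combine with x ≡ 2 (mod 4); new modulus lcm = 836.
    Write x = 114 + 209·t and substitute into x ≡ 2 (mod 4): 209·t ≡ 2 − 114 = -112 (mod 4).
    Reduce coefficients mod 4: 1·t ≡ 0 (mod 4).
    So t ≡ 0 (mod 4).
    Then x = 114 + 209·0 = 114, valid modulo lcm(209, 4) = 836: x ≡ 114 (mod 836).
  Combine with x ≡ 4 (mod 17); new modulus lcm = 14212.
    Write x = 114 + 836·t and substitute into x ≡ 4 (mod 17): 836·t ≡ 4 − 114 = -110 (mod 17).
    Reduce coefficients mod 17: 3·t ≡ 9 (mod 17).
    The inverse of 3 mod 17 is 6 (since 3·6 = 18 = 1·17 + 1), so t ≡ 6·9 = 54 ≡ 3 (mod 17).
    Then x = 114 + 836·3 = 2622, valid modulo lcm(836, 17) = 14212: x ≡ 2622 (mod 14212).
Verify against each original: 2622 mod 11 = 4, 2622 mod 19 = 0, 2622 mod 4 = 2, 2622 mod 17 = 4.

x ≡ 2622 (mod 14212).


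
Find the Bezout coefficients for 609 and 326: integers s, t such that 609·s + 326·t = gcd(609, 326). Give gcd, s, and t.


Euclidean algorithm on (609, 326) — divide until remainder is 0:
  609 = 1 · 326 + 283
  326 = 1 · 283 + 43
  283 = 6 · 43 + 25
  43 = 1 · 25 + 18
  25 = 1 · 18 + 7
  18 = 2 · 7 + 4
  7 = 1 · 4 + 3
  4 = 1 · 3 + 1
  3 = 3 · 1 + 0
gcd(609, 326) = 1.
Track Bezout coefficients alongside the remainders: start with r₀ = 609 = a·1 + b·0 (s = 1, t = 0) and r₁ = 326 = a·0 + b·1 (s = 0, t = 1); each new remainder r_{k+1} = r_{k-1} − q_k·r_k inherits s_{k+1} = s_{k-1} − q_k·s_k, t_{k+1} = t_{k-1} − q_k·t_k, so r_k = a·s_k + b·t_k at every step:
  q = 1: r = 283, s = 1 − 1·0 = 1, t = 0 − 1·1 = -1  (check: 609·1 + 326·(-1) = 283)
  q = 1: r = 43, s = 0 − 1·1 = -1, t = 1 − 1·(-1) = 2  (check: 609·(-1) + 326·2 = 43)
  q = 6: r = 25, s = 1 − 6·(-1) = 7, t = -1 − 6·2 = -13  (check: 609·7 + 326·(-13) = 25)
  q = 1: r = 18, s = -1 − 1·7 = -8, t = 2 − 1·(-13) = 15  (check: 609·(-8) + 326·15 = 18)
  q = 1: r = 7, s = 7 − 1·(-8) = 15, t = -13 − 1·15 = -28  (check: 609·15 + 326·(-28) = 7)
  q = 2: r = 4, s = -8 − 2·15 = -38, t = 15 − 2·(-28) = 71  (check: 609·(-38) + 326·71 = 4)
  q = 1: r = 3, s = 15 − 1·(-38) = 53, t = -28 − 1·71 = -99  (check: 609·53 + 326·(-99) = 3)
  q = 1: r = 1, s = -38 − 1·53 = -91, t = 71 − 1·(-99) = 170  (check: 609·(-91) + 326·170 = 1)
The row with r = 1 (the gcd) gives the Bezout coefficients s = -91, t = 170.
Result: 609 · (-91) + 326 · (170) = 1.

gcd(609, 326) = 1; s = -91, t = 170 (check: 609·(-91) + 326·170 = 1).


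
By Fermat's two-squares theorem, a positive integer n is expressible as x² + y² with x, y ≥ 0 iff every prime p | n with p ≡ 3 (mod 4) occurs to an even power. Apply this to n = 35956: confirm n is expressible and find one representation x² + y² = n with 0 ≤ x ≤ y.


Step 1: Factor n = 35956 = 2^2 · 89 · 101.
Step 2: Check the mod-4 condition on each prime factor: 2 = 2 (special); 89 ≡ 1 (mod 4), exponent 1; 101 ≡ 1 (mod 4), exponent 1.
All primes ≡ 3 (mod 4) appear to even exponent (or don't appear), so by the two-squares theorem n IS expressible as a sum of two squares.
Step 3: Build a representation. Group n = k² · m with k = 2 and m = 89 · 101 = 8989 (a product of primes ≡ 1 (mod 4)); a representation of m scales to one of n via (k·x)² + (k·y)² = k²(x² + y²). Each prime p ≡ 1 (mod 4) is itself a sum of two squares; find a² by testing p − a² for a perfect square:
  89: 89 − 1² = 88, 89 − 2² = 85, 89 − 3² = 80, 89 − 4² = 73, 89 − 5² = 64 = 8² ⇒ 89 = 5² + 8².
  101: 101 − 1² = 100 = 10² ⇒ 101 = 1² + 10².
  Combine using the Brahmagupta–Fibonacci identity (a² + b²)(c² + d²) = (ac − bd)² + (ad + bc)² = (ac + bd)² + (ad − bc)²:
  89 · 101 = 8989: from (5² + 8²)(1² + 10²), take (5·1 − 8·10, 5·10 + 8·1) = (5 − 80, 50 + 8) = (-75, 58); dropping signs (only squares matter) gives (75, 58); check 75² + 58² = 5625 + 3364 = 8989 ✓.
  Scale by k = 2: (2·75, 2·58) = (150, 116).
Step 4: Order so x ≤ y and verify: 116² + 150² = 13456 + 22500 = 35956 = n. ✓

n = 35956 = 116² + 150² (one valid representation with x ≤ y).


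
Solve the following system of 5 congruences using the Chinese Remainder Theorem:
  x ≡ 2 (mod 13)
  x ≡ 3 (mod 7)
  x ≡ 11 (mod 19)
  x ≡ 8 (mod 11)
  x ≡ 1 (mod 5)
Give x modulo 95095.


Product of moduli M = 13 · 7 · 19 · 11 · 5 = 95095.
Merge one congruence at a time:
  Start: x ≡ 2 (mod 13).
  Combine with x ≡ 3 (mod 7); new modulus lcm = 91.
    Write x = 2 + 13·t and substitute into x ≡ 3 (mod 7): 13·t ≡ 3 − 2 = 1 (mod 7).
    Reduce coefficients mod 7: 6·t ≡ 1 (mod 7).
    The inverse of 6 mod 7 is 6 (since 6·6 = 36 = 5·7 + 1), so t ≡ 6·1 = 6 ≡ 6 (mod 7).
    Then x = 2 + 13·6 = 80, valid modulo lcm(13, 7) = 91: x ≡ 80 (mod 91).
  Combine with x ≡ 11 (mod 19); new modulus lcm = 1729.
    Write x = 80 + 91·t and substitute into x ≡ 11 (mod 19): 91·t ≡ 11 − 80 = -69 (mod 19).
    Reduce coefficients mod 19: 15·t ≡ 7 (mod 19).
    The inverse of 15 mod 19 is 14 (since 15·14 = 210 = 11·19 + 1), so t ≡ 14·7 = 98 ≡ 3 (mod 19).
    Then x = 80 + 91·3 = 353, valid modulo lcm(91, 19) = 1729: x ≡ 353 (mod 1729).
  Combine with x ≡ 8 (mod 11); new modulus lcm = 19019.
    Write x = 353 + 1729·t and substitute into x ≡ 8 (mod 11): 1729·t ≡ 8 − 353 = -345 (mod 11).
    Reduce coefficients mod 11: 2·t ≡ 7 (mod 11).
    The inverse of 2 mod 11 is 6 (since 2·6 = 12 = 1·11 + 1), so t ≡ 6·7 = 42 ≡ 9 (mod 11).
    Then x = 353 + 1729·9 = 15914, valid modulo lcm(1729, 11) = 19019: x ≡ 15914 (mod 19019).
  Combine with x ≡ 1 (mod 5); new modulus lcm = 95095.
    Write x = 15914 + 19019·t and substitute into x ≡ 1 (mod 5): 19019·t ≡ 1 − 15914 = -15913 (mod 5).
    Reduce coefficients mod 5: 4·t ≡ 2 (mod 5).
    The inverse of 4 mod 5 is 4 (since 4·4 = 16 = 3·5 + 1), so t ≡ 4·2 = 8 ≡ 3 (mod 5).
    Then x = 15914 + 19019·3 = 72971, valid modulo lcm(19019, 5) = 95095: x ≡ 72971 (mod 95095).
Verify against each original: 72971 mod 13 = 2, 72971 mod 7 = 3, 72971 mod 19 = 11, 72971 mod 11 = 8, 72971 mod 5 = 1.

x ≡ 72971 (mod 95095).


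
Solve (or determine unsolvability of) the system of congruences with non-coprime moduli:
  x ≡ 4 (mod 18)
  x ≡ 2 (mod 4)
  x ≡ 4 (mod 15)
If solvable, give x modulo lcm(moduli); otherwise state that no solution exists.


Moduli 18, 4, 15 are not pairwise coprime, so CRT works modulo lcm(m_i) when all pairwise compatibility conditions hold.
Pairwise compatibility: gcd(m_i, m_j) must divide a_i - a_j for every pair.
Merge one congruence at a time:
  Start: x ≡ 4 (mod 18).
  Combine with x ≡ 2 (mod 4): gcd(18, 4) = 2; 2 - 4 = -2, which IS divisible by 2, so compatible.
    Write x = 4 + 18·t and substitute into x ≡ 2 (mod 4): 18·t ≡ 2 − 4 = -2 (mod 4).
    Divide the congruence (and modulus) by g = 2: 9·t ≡ -1 (mod 2).
    Reduce coefficients mod 2: 1·t ≡ 1 (mod 2).
    So t ≡ 1 (mod 2).
    Then x = 4 + 18·1 = 22, valid modulo lcm(18, 4) = 36: x ≡ 22 (mod 36).
  Combine with x ≡ 4 (mod 15): gcd(36, 15) = 3; 4 - 22 = -18, which IS divisible by 3, so compatible.
    Write x = 22 + 36·t and substitute into x ≡ 4 (mod 15): 36·t ≡ 4 − 22 = -18 (mod 15).
    Divide the congruence (and modulus) by g = 3: 12·t ≡ -6 (mod 5).
    Reduce coefficients mod 5: 2·t ≡ 4 (mod 5).
    The inverse of 2 mod 5 is 3 (since 2·3 = 6 = 1·5 + 1), so t ≡ 3·4 = 12 ≡ 2 (mod 5).
    Then x = 22 + 36·2 = 94, valid modulo lcm(36, 15) = 180: x ≡ 94 (mod 180).
Verify: 94 mod 18 = 4, 94 mod 4 = 2, 94 mod 15 = 4.

x ≡ 94 (mod 180).


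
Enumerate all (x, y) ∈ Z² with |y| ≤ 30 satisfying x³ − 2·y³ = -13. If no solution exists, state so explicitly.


The equation is x³ - 2y³ = -13. For fixed y, x³ = 2·y³ − 13, so a solution requires the RHS to be a perfect cube.
Strategy: iterate y from -30 to 30, compute RHS = 2·y³ − 13, and check whether it is a (positive or negative) perfect cube.
Check small values of y:
  y = 0: RHS = -13 is not a perfect cube.
  y = 1: RHS = -11 is not a perfect cube.
  y = -1: RHS = -15 is not a perfect cube.
  y = 2: RHS = 3 is not a perfect cube.
  y = -2: RHS = -29 is not a perfect cube.
  y = 3: RHS = 41 is not a perfect cube.
  y = -3: RHS = -67 is not a perfect cube.
Continuing the search up to |y| = 30 finds no solutions either.
No (x, y) in the scanned range satisfies the equation.

No integer solutions with |y| ≤ 30.


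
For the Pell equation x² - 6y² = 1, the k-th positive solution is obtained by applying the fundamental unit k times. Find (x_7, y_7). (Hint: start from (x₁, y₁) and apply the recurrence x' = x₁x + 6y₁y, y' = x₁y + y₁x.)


Step 1: Find the fundamental solution (x₁, y₁) of x² - 6y² = 1.
  Expand √6 as a continued fraction. a₀ = ⌊√6⌋ = 2; iterate m_{k+1} = d_k·a_k − m_k, d_{k+1} = (6 − m_{k+1}²)/d_k, a_{k+1} = ⌊(a₀ + m_{k+1})/d_{k+1}⌋ (starting m₀ = 0, d₀ = 1), with convergents p_k = a_k·p_{k-1} + p_{k-2}, q_k = a_k·q_{k-1} + q_{k-2} (p₋₁ = 1, q₋₁ = 0):
  k = 0: a₀ = 2; p₀/q₀ = 2/1; p₀² − 6·q₀² = 4 − 6 = -2.
  k = 1: m = 2, d = 2, a = ⌊(2 + 2)/2⌋ = 2; p/q = (2·2 + 1)/(2·1 + 0) = 5/2; p² − 6·q² = 25 − 24 = 1.
  The first convergent with p² − 6·q² = 1 gives the fundamental solution (x₁, y₁) = (5, 2).
Step 2: Apply the recurrence (x_{n+1}, y_{n+1}) = (x₁x_n + 6y₁y_n, x₁y_n + y₁x_n) repeatedly.
  From (x_1, y_1) = (5, 2): x_2 = 5·5 + 6·2·2 = 49; y_2 = 5·2 + 2·5 = 20.
  From (x_2, y_2) = (49, 20): x_3 = 5·49 + 6·2·20 = 485; y_3 = 5·20 + 2·49 = 198.
  From (x_3, y_3) = (485, 198): x_4 = 5·485 + 6·2·198 = 4801; y_4 = 5·198 + 2·485 = 1960.
  From (x_4, y_4) = (4801, 1960): x_5 = 5·4801 + 6·2·1960 = 47525; y_5 = 5·1960 + 2·4801 = 19402.
  From (x_5, y_5) = (47525, 19402): x_6 = 5·47525 + 6·2·19402 = 470449; y_6 = 5·19402 + 2·47525 = 192060.
  From (x_6, y_6) = (470449, 192060): x_7 = 5·470449 + 6·2·192060 = 4656965; y_7 = 5·192060 + 2·470449 = 1901198.
Step 3: Verify x_7² - 6·y_7² = 21687323011225 - 21687323011224 = 1 (should be 1). ✓

(x_1, y_1) = (5, 2); (x_7, y_7) = (4656965, 1901198).


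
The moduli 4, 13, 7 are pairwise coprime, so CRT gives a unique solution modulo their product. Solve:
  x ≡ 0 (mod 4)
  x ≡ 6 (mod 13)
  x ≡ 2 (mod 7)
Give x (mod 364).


Moduli 4, 13, 7 are pairwise coprime; by CRT there is a unique solution modulo M = 4 · 13 · 7 = 364.
Solve pairwise, accumulating the modulus:
  Start with x ≡ 0 (mod 4).
  Combine with x ≡ 6 (mod 13): since gcd(4, 13) = 1, we get a unique residue mod 52.
    Write x = 0 + 4·t and substitute into x ≡ 6 (mod 13): 4·t ≡ 6 − 0 = 6 (mod 13).
    The inverse of 4 mod 13 is 10 (since 4·10 = 40 = 3·13 + 1), so t ≡ 10·6 = 60 ≡ 8 (mod 13).
    Then x = 0 + 4·8 = 32, valid modulo lcm(4, 13) = 52: x ≡ 32 (mod 52).
  Combine with x ≡ 2 (mod 7): since gcd(52, 7) = 1, we get a unique residue mod 364.
    Write x = 32 + 52·t and substitute into x ≡ 2 (mod 7): 52·t ≡ 2 − 32 = -30 (mod 7).
    Reduce coefficients mod 7: 3·t ≡ 5 (mod 7).
    The inverse of 3 mod 7 is 5 (since 3·5 = 15 = 2·7 + 1), so t ≡ 5·5 = 25 ≡ 4 (mod 7).
    Then x = 32 + 52·4 = 240, valid modulo lcm(52, 7) = 364: x ≡ 240 (mod 364).
Verify: 240 mod 4 = 0 ✓, 240 mod 13 = 6 ✓, 240 mod 7 = 2 ✓.

x ≡ 240 (mod 364).


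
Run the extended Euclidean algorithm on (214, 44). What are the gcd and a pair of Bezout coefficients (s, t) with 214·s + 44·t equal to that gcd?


Euclidean algorithm on (214, 44) — divide until remainder is 0:
  214 = 4 · 44 + 38
  44 = 1 · 38 + 6
  38 = 6 · 6 + 2
  6 = 3 · 2 + 0
gcd(214, 44) = 2.
Track Bezout coefficients alongside the remainders: start with r₀ = 214 = a·1 + b·0 (s = 1, t = 0) and r₁ = 44 = a·0 + b·1 (s = 0, t = 1); each new remainder r_{k+1} = r_{k-1} − q_k·r_k inherits s_{k+1} = s_{k-1} − q_k·s_k, t_{k+1} = t_{k-1} − q_k·t_k, so r_k = a·s_k + b·t_k at every step:
  q = 4: r = 38, s = 1 − 4·0 = 1, t = 0 − 4·1 = -4  (check: 214·1 + 44·(-4) = 38)
  q = 1: r = 6, s = 0 − 1·1 = -1, t = 1 − 1·(-4) = 5  (check: 214·(-1) + 44·5 = 6)
  q = 6: r = 2, s = 1 − 6·(-1) = 7, t = -4 − 6·5 = -34  (check: 214·7 + 44·(-34) = 2)
The row with r = 2 (the gcd) gives the Bezout coefficients s = 7, t = -34.
Result: 214 · (7) + 44 · (-34) = 2.

gcd(214, 44) = 2; s = 7, t = -34 (check: 214·7 + 44·(-34) = 2).


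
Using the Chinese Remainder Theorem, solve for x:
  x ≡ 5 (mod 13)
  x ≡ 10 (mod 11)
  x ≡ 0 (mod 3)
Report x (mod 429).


Moduli 13, 11, 3 are pairwise coprime; by CRT there is a unique solution modulo M = 13 · 11 · 3 = 429.
Solve pairwise, accumulating the modulus:
  Start with x ≡ 5 (mod 13).
  Combine with x ≡ 10 (mod 11): since gcd(13, 11) = 1, we get a unique residue mod 143.
    Write x = 5 + 13·t and substitute into x ≡ 10 (mod 11): 13·t ≡ 10 − 5 = 5 (mod 11).
    Reduce coefficients mod 11: 2·t ≡ 5 (mod 11).
    The inverse of 2 mod 11 is 6 (since 2·6 = 12 = 1·11 + 1), so t ≡ 6·5 = 30 ≡ 8 (mod 11).
    Then x = 5 + 13·8 = 109, valid modulo lcm(13, 11) = 143: x ≡ 109 (mod 143).
  Combine with x ≡ 0 (mod 3): since gcd(143, 3) = 1, we get a unique residue mod 429.
    Write x = 109 + 143·t and substitute into x ≡ 0 (mod 3): 143·t ≡ 0 − 109 = -109 (mod 3).
    Reduce coefficients mod 3: 2·t ≡ 2 (mod 3).
    The inverse of 2 mod 3 is 2 (since 2·2 = 4 = 1·3 + 1), so t ≡ 2·2 = 4 ≡ 1 (mod 3).
    Then x = 109 + 143·1 = 252, valid modulo lcm(143, 3) = 429: x ≡ 252 (mod 429).
Verify: 252 mod 13 = 5 ✓, 252 mod 11 = 10 ✓, 252 mod 3 = 0 ✓.

x ≡ 252 (mod 429).


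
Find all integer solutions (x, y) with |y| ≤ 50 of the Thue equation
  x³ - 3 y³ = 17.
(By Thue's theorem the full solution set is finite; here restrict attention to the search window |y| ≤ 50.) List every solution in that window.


The equation is x³ - 3y³ = 17. For fixed y, x³ = 3·y³ + 17, so a solution requires the RHS to be a perfect cube.
Strategy: iterate y from -50 to 50, compute RHS = 3·y³ + 17, and check whether it is a (positive or negative) perfect cube.
Check small values of y:
  y = 0: RHS = 17 is not a perfect cube.
  y = 1: RHS = 20 is not a perfect cube.
  y = -1: RHS = 14 is not a perfect cube.
  y = 2: RHS = 41 is not a perfect cube.
  y = -2: RHS = -7 is not a perfect cube.
  y = 3: RHS = 98 is not a perfect cube.
  y = -3: RHS = -64 = (-4)³ ⇒ x = -4 works.
Continuing the search up to |y| = 50 finds no further solutions beyond those listed.
Collected solutions: (-4, -3).

Solutions (with |y| ≤ 50): (-4, -3).


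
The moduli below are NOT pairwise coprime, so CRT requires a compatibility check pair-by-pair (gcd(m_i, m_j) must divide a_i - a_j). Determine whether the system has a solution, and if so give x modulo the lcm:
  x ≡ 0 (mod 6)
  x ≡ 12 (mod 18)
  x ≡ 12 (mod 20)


Moduli 6, 18, 20 are not pairwise coprime, so CRT works modulo lcm(m_i) when all pairwise compatibility conditions hold.
Pairwise compatibility: gcd(m_i, m_j) must divide a_i - a_j for every pair.
Merge one congruence at a time:
  Start: x ≡ 0 (mod 6).
  Combine with x ≡ 12 (mod 18): gcd(6, 18) = 6; 12 - 0 = 12, which IS divisible by 6, so compatible.
    Write x = 0 + 6·t and substitute into x ≡ 12 (mod 18): 6·t ≡ 12 − 0 = 12 (mod 18).
    Divide the congruence (and modulus) by g = 6: 1·t ≡ 2 (mod 3).
    So t ≡ 2 (mod 3).
    Then x = 0 + 6·2 = 12, valid modulo lcm(6, 18) = 18: x ≡ 12 (mod 18).
  Combine with x ≡ 12 (mod 20): gcd(18, 20) = 2; 12 - 12 = 0, which IS divisible by 2, so compatible.
    Write x = 12 + 18·t and substitute into x ≡ 12 (mod 20): 18·t ≡ 12 − 12 = 0 (mod 20).
    Divide the congruence (and modulus) by g = 2: 9·t ≡ 0 (mod 10).
    The inverse of 9 mod 10 is 9 (since 9·9 = 81 = 8·10 + 1), so t ≡ 9·0 = 0 ≡ 0 (mod 10).
    Then x = 12 + 18·0 = 12, valid modulo lcm(18, 20) = 180: x ≡ 12 (mod 180).
Verify: 12 mod 6 = 0, 12 mod 18 = 12, 12 mod 20 = 12.

x ≡ 12 (mod 180).


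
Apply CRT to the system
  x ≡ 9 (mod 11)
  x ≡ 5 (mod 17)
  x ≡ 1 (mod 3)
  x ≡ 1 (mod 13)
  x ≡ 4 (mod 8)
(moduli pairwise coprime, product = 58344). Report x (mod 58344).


Product of moduli M = 11 · 17 · 3 · 13 · 8 = 58344.
Merge one congruence at a time:
  Start: x ≡ 9 (mod 11).
  Combine with x ≡ 5 (mod 17); new modulus lcm = 187.
    Write x = 9 + 11·t and substitute into x ≡ 5 (mod 17): 11·t ≡ 5 − 9 = -4 (mod 17).
    Reduce coefficients mod 17: 11·t ≡ 13 (mod 17).
    The inverse of 11 mod 17 is 14 (since 11·14 = 154 = 9·17 + 1), so t ≡ 14·13 = 182 ≡ 12 (mod 17).
    Then x = 9 + 11·12 = 141, valid modulo lcm(11, 17) = 187: x ≡ 141 (mod 187).
  Combine with x ≡ 1 (mod 3); new modulus lcm = 561.
    Write x = 141 + 187·t and substitute into x ≡ 1 (mod 3): 187·t ≡ 1 − 141 = -140 (mod 3).
    Reduce coefficients mod 3: 1·t ≡ 1 (mod 3).
    So t ≡ 1 (mod 3).
    Then x = 141 + 187·1 = 328, valid modulo lcm(187, 3) = 561: x ≡ 328 (mod 561).
  Combine with x ≡ 1 (mod 13); new modulus lcm = 7293.
    Write x = 328 + 561·t and substitute into x ≡ 1 (mod 13): 561·t ≡ 1 − 328 = -327 (mod 13).
    Reduce coefficients mod 13: 2·t ≡ 11 (mod 13).
    The inverse of 2 mod 13 is 7 (since 2·7 = 14 = 1·13 + 1), so t ≡ 7·11 = 77 ≡ 12 (mod 13).
    Then x = 328 + 561·12 = 7060, valid modulo lcm(561, 13) = 7293: x ≡ 7060 (mod 7293).
  Combine with x ≡ 4 (mod 8); new modulus lcm = 58344.
    Write x = 7060 + 7293·t and substitute into x ≡ 4 (mod 8): 7293·t ≡ 4 − 7060 = -7056 (mod 8).
    Reduce coefficients mod 8: 5·t ≡ 0 (mod 8).
    The inverse of 5 mod 8 is 5 (since 5·5 = 25 = 3·8 + 1), so t ≡ 5·0 = 0 ≡ 0 (mod 8).
    Then x = 7060 + 7293·0 = 7060, valid modulo lcm(7293, 8) = 58344: x ≡ 7060 (mod 58344).
Verify against each original: 7060 mod 11 = 9, 7060 mod 17 = 5, 7060 mod 3 = 1, 7060 mod 13 = 1, 7060 mod 8 = 4.

x ≡ 7060 (mod 58344).


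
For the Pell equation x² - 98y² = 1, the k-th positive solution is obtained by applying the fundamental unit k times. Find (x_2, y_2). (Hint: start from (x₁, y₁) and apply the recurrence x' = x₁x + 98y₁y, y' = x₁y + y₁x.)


Step 1: Find the fundamental solution (x₁, y₁) of x² - 98y² = 1.
  Expand √98 as a continued fraction. a₀ = ⌊√98⌋ = 9; iterate m_{k+1} = d_k·a_k − m_k, d_{k+1} = (98 − m_{k+1}²)/d_k, a_{k+1} = ⌊(a₀ + m_{k+1})/d_{k+1}⌋ (starting m₀ = 0, d₀ = 1), with convergents p_k = a_k·p_{k-1} + p_{k-2}, q_k = a_k·q_{k-1} + q_{k-2} (p₋₁ = 1, q₋₁ = 0):
  k = 0: a₀ = 9; p₀/q₀ = 9/1; p₀² − 98·q₀² = 81 − 98 = -17.
  k = 1: m = 9, d = 17, a = ⌊(9 + 9)/17⌋ = 1; p/q = (1·9 + 1)/(1·1 + 0) = 10/1; p² − 98·q² = 100 − 98 = 2.
  k = 2: m = 8, d = 2, a = ⌊(9 + 8)/2⌋ = 8; p/q = (8·10 + 9)/(8·1 + 1) = 89/9; p² − 98·q² = 7921 − 7938 = -17.
  k = 3: m = 8, d = 17, a = ⌊(9 + 8)/17⌋ = 1; p/q = (1·89 + 10)/(1·9 + 1) = 99/10; p² − 98·q² = 9801 − 9800 = 1.
  The first convergent with p² − 98·q² = 1 gives the fundamental solution (x₁, y₁) = (99, 10).
Step 2: Apply the recurrence (x_{n+1}, y_{n+1}) = (x₁x_n + 98y₁y_n, x₁y_n + y₁x_n) repeatedly.
  From (x_1, y_1) = (99, 10): x_2 = 99·99 + 98·10·10 = 19601; y_2 = 99·10 + 10·99 = 1980.
Step 3: Verify x_2² - 98·y_2² = 384199201 - 384199200 = 1 (should be 1). ✓

(x_1, y_1) = (99, 10); (x_2, y_2) = (19601, 1980).
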